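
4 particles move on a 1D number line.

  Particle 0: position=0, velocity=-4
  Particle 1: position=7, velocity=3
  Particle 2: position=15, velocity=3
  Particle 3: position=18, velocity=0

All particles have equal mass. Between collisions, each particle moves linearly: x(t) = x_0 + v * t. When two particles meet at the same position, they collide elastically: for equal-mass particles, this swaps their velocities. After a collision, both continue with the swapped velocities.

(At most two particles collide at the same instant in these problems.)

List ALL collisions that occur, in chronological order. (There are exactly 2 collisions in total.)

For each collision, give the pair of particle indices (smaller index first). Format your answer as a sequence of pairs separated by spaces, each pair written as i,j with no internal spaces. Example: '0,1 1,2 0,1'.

Collision at t=1: particles 2 and 3 swap velocities; positions: p0=-4 p1=10 p2=18 p3=18; velocities now: v0=-4 v1=3 v2=0 v3=3
Collision at t=11/3: particles 1 and 2 swap velocities; positions: p0=-44/3 p1=18 p2=18 p3=26; velocities now: v0=-4 v1=0 v2=3 v3=3

Answer: 2,3 1,2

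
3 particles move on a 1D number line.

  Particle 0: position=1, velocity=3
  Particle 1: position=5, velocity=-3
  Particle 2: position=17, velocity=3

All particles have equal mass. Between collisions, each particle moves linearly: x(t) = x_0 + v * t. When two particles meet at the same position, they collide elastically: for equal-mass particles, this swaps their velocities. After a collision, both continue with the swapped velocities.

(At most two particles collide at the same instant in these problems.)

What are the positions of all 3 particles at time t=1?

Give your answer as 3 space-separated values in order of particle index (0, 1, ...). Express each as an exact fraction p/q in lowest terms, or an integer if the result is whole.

Answer: 2 4 20

Derivation:
Collision at t=2/3: particles 0 and 1 swap velocities; positions: p0=3 p1=3 p2=19; velocities now: v0=-3 v1=3 v2=3
Advance to t=1 (no further collisions before then); velocities: v0=-3 v1=3 v2=3; positions = 2 4 20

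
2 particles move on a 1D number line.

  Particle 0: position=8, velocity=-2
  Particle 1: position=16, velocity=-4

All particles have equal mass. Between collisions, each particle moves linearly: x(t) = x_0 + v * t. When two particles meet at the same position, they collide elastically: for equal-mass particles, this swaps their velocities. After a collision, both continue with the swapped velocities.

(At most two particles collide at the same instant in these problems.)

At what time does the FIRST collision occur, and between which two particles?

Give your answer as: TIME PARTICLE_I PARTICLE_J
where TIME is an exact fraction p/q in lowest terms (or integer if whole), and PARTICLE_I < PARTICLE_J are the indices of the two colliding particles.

Pair (0,1): pos 8,16 vel -2,-4 -> gap=8, closing at 2/unit, collide at t=4
Earliest collision: t=4 between 0 and 1

Answer: 4 0 1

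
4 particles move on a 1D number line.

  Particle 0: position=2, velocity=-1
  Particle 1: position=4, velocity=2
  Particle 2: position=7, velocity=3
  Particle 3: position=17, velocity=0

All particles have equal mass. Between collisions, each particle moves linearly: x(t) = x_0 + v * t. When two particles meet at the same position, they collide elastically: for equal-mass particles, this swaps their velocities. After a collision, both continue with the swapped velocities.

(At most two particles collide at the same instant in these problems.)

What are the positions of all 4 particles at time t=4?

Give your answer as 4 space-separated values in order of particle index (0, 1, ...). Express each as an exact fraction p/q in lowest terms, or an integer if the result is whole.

Collision at t=10/3: particles 2 and 3 swap velocities; positions: p0=-4/3 p1=32/3 p2=17 p3=17; velocities now: v0=-1 v1=2 v2=0 v3=3
Advance to t=4 (no further collisions before then); velocities: v0=-1 v1=2 v2=0 v3=3; positions = -2 12 17 19

Answer: -2 12 17 19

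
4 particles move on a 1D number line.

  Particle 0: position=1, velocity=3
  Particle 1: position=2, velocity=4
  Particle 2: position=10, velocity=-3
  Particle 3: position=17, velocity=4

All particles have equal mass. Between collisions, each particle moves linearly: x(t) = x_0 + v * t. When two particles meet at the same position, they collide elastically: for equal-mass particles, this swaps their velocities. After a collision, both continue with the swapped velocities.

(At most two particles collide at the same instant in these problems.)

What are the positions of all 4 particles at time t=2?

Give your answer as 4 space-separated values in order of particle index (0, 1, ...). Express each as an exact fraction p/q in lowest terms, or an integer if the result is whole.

Collision at t=8/7: particles 1 and 2 swap velocities; positions: p0=31/7 p1=46/7 p2=46/7 p3=151/7; velocities now: v0=3 v1=-3 v2=4 v3=4
Collision at t=3/2: particles 0 and 1 swap velocities; positions: p0=11/2 p1=11/2 p2=8 p3=23; velocities now: v0=-3 v1=3 v2=4 v3=4
Advance to t=2 (no further collisions before then); velocities: v0=-3 v1=3 v2=4 v3=4; positions = 4 7 10 25

Answer: 4 7 10 25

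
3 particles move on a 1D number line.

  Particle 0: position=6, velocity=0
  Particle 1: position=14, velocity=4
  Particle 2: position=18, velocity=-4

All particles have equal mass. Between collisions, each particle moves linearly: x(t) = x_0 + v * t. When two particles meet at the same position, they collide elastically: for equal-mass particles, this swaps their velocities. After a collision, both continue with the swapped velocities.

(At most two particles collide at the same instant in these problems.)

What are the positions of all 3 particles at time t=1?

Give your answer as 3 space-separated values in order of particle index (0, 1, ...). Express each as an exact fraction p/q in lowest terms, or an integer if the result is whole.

Answer: 6 14 18

Derivation:
Collision at t=1/2: particles 1 and 2 swap velocities; positions: p0=6 p1=16 p2=16; velocities now: v0=0 v1=-4 v2=4
Advance to t=1 (no further collisions before then); velocities: v0=0 v1=-4 v2=4; positions = 6 14 18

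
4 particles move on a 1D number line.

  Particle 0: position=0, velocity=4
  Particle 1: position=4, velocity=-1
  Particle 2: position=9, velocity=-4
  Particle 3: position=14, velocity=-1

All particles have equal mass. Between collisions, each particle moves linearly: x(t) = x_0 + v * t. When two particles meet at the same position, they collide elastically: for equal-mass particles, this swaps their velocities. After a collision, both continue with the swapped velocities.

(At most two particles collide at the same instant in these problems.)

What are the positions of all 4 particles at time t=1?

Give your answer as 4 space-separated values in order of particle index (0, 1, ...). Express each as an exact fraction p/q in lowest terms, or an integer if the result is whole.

Answer: 3 4 5 13

Derivation:
Collision at t=4/5: particles 0 and 1 swap velocities; positions: p0=16/5 p1=16/5 p2=29/5 p3=66/5; velocities now: v0=-1 v1=4 v2=-4 v3=-1
Advance to t=1 (no further collisions before then); velocities: v0=-1 v1=4 v2=-4 v3=-1; positions = 3 4 5 13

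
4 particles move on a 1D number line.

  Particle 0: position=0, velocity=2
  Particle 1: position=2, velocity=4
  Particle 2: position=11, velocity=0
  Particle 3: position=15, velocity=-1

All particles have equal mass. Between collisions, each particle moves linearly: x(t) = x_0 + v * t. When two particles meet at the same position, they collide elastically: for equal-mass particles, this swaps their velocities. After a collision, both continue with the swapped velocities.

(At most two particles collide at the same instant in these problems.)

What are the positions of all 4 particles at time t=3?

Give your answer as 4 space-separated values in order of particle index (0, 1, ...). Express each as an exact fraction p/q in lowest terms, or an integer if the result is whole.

Answer: 6 11 12 14

Derivation:
Collision at t=9/4: particles 1 and 2 swap velocities; positions: p0=9/2 p1=11 p2=11 p3=51/4; velocities now: v0=2 v1=0 v2=4 v3=-1
Collision at t=13/5: particles 2 and 3 swap velocities; positions: p0=26/5 p1=11 p2=62/5 p3=62/5; velocities now: v0=2 v1=0 v2=-1 v3=4
Advance to t=3 (no further collisions before then); velocities: v0=2 v1=0 v2=-1 v3=4; positions = 6 11 12 14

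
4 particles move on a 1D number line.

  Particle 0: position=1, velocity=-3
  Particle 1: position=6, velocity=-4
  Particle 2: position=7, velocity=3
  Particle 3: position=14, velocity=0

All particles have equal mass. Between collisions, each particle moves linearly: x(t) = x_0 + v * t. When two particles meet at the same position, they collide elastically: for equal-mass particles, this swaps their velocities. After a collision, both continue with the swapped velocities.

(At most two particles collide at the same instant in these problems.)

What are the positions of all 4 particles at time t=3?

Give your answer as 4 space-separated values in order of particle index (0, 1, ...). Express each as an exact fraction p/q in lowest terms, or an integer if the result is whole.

Collision at t=7/3: particles 2 and 3 swap velocities; positions: p0=-6 p1=-10/3 p2=14 p3=14; velocities now: v0=-3 v1=-4 v2=0 v3=3
Advance to t=3 (no further collisions before then); velocities: v0=-3 v1=-4 v2=0 v3=3; positions = -8 -6 14 16

Answer: -8 -6 14 16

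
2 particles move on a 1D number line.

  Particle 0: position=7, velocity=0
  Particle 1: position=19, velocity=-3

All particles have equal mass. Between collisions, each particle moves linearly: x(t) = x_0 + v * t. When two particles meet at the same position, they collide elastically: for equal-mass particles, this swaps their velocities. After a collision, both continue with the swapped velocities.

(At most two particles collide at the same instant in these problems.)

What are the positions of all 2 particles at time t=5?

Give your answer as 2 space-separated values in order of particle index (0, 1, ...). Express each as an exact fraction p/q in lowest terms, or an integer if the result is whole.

Answer: 4 7

Derivation:
Collision at t=4: particles 0 and 1 swap velocities; positions: p0=7 p1=7; velocities now: v0=-3 v1=0
Advance to t=5 (no further collisions before then); velocities: v0=-3 v1=0; positions = 4 7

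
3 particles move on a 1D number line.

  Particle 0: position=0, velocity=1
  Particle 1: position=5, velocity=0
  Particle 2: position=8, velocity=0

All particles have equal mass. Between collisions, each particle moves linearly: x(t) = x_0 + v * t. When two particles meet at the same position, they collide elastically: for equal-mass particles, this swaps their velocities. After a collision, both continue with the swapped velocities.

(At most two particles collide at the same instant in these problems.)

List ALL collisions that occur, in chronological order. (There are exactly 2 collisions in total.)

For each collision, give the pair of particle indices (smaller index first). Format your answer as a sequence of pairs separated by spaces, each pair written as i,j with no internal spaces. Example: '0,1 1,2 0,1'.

Answer: 0,1 1,2

Derivation:
Collision at t=5: particles 0 and 1 swap velocities; positions: p0=5 p1=5 p2=8; velocities now: v0=0 v1=1 v2=0
Collision at t=8: particles 1 and 2 swap velocities; positions: p0=5 p1=8 p2=8; velocities now: v0=0 v1=0 v2=1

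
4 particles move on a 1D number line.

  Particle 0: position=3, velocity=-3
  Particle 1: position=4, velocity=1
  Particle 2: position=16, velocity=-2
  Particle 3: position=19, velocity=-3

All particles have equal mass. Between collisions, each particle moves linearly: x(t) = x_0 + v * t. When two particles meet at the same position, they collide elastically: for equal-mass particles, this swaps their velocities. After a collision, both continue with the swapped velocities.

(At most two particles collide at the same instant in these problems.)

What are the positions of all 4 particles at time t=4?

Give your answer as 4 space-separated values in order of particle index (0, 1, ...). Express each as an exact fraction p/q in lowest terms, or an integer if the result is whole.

Answer: -9 7 8 8

Derivation:
Collision at t=3: particles 2 and 3 swap velocities; positions: p0=-6 p1=7 p2=10 p3=10; velocities now: v0=-3 v1=1 v2=-3 v3=-2
Collision at t=15/4: particles 1 and 2 swap velocities; positions: p0=-33/4 p1=31/4 p2=31/4 p3=17/2; velocities now: v0=-3 v1=-3 v2=1 v3=-2
Collision at t=4: particles 2 and 3 swap velocities; positions: p0=-9 p1=7 p2=8 p3=8; velocities now: v0=-3 v1=-3 v2=-2 v3=1
Advance to t=4 (no further collisions before then); velocities: v0=-3 v1=-3 v2=-2 v3=1; positions = -9 7 8 8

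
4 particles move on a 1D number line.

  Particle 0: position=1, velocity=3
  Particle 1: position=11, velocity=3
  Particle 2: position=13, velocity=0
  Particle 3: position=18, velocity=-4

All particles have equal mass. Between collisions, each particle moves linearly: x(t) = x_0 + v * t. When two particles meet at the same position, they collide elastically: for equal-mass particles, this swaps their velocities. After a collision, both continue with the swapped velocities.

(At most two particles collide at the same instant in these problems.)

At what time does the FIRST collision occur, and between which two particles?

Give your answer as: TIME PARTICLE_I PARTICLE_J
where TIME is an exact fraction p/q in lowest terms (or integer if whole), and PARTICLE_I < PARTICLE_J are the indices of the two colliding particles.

Pair (0,1): pos 1,11 vel 3,3 -> not approaching (rel speed 0 <= 0)
Pair (1,2): pos 11,13 vel 3,0 -> gap=2, closing at 3/unit, collide at t=2/3
Pair (2,3): pos 13,18 vel 0,-4 -> gap=5, closing at 4/unit, collide at t=5/4
Earliest collision: t=2/3 between 1 and 2

Answer: 2/3 1 2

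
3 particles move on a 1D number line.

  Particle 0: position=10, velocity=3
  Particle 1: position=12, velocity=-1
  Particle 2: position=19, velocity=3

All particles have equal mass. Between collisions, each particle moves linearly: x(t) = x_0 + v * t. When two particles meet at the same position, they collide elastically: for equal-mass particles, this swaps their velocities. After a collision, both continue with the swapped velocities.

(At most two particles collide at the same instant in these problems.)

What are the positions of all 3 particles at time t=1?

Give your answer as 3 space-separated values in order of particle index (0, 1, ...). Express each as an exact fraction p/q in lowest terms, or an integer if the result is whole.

Collision at t=1/2: particles 0 and 1 swap velocities; positions: p0=23/2 p1=23/2 p2=41/2; velocities now: v0=-1 v1=3 v2=3
Advance to t=1 (no further collisions before then); velocities: v0=-1 v1=3 v2=3; positions = 11 13 22

Answer: 11 13 22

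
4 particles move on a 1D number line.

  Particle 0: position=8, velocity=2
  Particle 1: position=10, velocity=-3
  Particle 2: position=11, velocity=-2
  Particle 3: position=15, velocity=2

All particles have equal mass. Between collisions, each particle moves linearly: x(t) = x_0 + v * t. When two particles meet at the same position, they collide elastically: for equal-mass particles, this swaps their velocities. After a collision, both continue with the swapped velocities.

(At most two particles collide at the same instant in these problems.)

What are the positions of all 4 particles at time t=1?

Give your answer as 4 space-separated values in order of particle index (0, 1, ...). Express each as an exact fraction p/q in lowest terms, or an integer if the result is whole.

Collision at t=2/5: particles 0 and 1 swap velocities; positions: p0=44/5 p1=44/5 p2=51/5 p3=79/5; velocities now: v0=-3 v1=2 v2=-2 v3=2
Collision at t=3/4: particles 1 and 2 swap velocities; positions: p0=31/4 p1=19/2 p2=19/2 p3=33/2; velocities now: v0=-3 v1=-2 v2=2 v3=2
Advance to t=1 (no further collisions before then); velocities: v0=-3 v1=-2 v2=2 v3=2; positions = 7 9 10 17

Answer: 7 9 10 17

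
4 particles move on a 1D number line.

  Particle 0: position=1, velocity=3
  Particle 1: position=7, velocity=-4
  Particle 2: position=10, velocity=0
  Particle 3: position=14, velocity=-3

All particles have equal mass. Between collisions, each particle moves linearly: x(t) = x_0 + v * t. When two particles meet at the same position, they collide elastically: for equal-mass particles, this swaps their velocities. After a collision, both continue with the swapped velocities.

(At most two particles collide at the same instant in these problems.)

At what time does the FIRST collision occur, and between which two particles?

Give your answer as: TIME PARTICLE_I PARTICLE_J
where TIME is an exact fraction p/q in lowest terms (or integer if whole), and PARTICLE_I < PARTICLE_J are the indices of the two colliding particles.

Pair (0,1): pos 1,7 vel 3,-4 -> gap=6, closing at 7/unit, collide at t=6/7
Pair (1,2): pos 7,10 vel -4,0 -> not approaching (rel speed -4 <= 0)
Pair (2,3): pos 10,14 vel 0,-3 -> gap=4, closing at 3/unit, collide at t=4/3
Earliest collision: t=6/7 between 0 and 1

Answer: 6/7 0 1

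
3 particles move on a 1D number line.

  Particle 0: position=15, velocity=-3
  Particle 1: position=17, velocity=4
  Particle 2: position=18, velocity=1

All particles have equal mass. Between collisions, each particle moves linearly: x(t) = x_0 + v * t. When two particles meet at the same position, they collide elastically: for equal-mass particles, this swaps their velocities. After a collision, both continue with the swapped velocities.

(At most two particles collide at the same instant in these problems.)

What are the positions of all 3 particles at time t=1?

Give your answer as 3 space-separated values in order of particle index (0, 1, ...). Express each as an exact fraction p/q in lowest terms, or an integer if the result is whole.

Collision at t=1/3: particles 1 and 2 swap velocities; positions: p0=14 p1=55/3 p2=55/3; velocities now: v0=-3 v1=1 v2=4
Advance to t=1 (no further collisions before then); velocities: v0=-3 v1=1 v2=4; positions = 12 19 21

Answer: 12 19 21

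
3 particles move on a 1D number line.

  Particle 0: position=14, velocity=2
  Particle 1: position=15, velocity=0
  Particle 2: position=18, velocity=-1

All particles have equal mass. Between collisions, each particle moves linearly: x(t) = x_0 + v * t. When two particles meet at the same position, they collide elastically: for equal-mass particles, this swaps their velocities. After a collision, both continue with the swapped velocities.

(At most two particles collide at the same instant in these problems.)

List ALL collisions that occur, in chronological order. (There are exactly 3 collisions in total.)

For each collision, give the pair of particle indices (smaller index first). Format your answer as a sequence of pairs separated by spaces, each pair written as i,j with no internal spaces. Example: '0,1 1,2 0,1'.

Collision at t=1/2: particles 0 and 1 swap velocities; positions: p0=15 p1=15 p2=35/2; velocities now: v0=0 v1=2 v2=-1
Collision at t=4/3: particles 1 and 2 swap velocities; positions: p0=15 p1=50/3 p2=50/3; velocities now: v0=0 v1=-1 v2=2
Collision at t=3: particles 0 and 1 swap velocities; positions: p0=15 p1=15 p2=20; velocities now: v0=-1 v1=0 v2=2

Answer: 0,1 1,2 0,1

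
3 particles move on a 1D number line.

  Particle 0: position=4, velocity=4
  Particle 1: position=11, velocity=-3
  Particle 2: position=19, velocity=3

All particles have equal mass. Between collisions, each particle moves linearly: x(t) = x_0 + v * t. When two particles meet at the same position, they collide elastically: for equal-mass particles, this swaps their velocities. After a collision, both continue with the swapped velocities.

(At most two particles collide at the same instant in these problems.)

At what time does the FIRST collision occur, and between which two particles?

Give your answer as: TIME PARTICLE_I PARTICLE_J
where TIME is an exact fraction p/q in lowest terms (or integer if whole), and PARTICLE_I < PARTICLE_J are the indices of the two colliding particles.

Answer: 1 0 1

Derivation:
Pair (0,1): pos 4,11 vel 4,-3 -> gap=7, closing at 7/unit, collide at t=1
Pair (1,2): pos 11,19 vel -3,3 -> not approaching (rel speed -6 <= 0)
Earliest collision: t=1 between 0 and 1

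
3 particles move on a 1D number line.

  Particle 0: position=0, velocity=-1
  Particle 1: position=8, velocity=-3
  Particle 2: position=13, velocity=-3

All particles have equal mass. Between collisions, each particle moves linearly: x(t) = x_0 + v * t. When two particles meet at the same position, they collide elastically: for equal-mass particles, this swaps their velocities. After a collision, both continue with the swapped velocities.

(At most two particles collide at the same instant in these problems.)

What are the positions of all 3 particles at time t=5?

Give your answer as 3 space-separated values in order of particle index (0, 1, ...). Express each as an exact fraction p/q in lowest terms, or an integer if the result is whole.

Collision at t=4: particles 0 and 1 swap velocities; positions: p0=-4 p1=-4 p2=1; velocities now: v0=-3 v1=-1 v2=-3
Advance to t=5 (no further collisions before then); velocities: v0=-3 v1=-1 v2=-3; positions = -7 -5 -2

Answer: -7 -5 -2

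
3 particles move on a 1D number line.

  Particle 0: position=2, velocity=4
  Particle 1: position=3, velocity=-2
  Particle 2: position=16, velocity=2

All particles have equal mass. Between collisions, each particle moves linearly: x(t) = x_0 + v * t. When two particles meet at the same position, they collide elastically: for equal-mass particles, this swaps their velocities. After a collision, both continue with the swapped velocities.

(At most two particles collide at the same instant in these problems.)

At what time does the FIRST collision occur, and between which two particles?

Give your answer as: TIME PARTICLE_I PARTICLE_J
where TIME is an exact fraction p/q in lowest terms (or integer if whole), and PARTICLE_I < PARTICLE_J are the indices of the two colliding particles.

Answer: 1/6 0 1

Derivation:
Pair (0,1): pos 2,3 vel 4,-2 -> gap=1, closing at 6/unit, collide at t=1/6
Pair (1,2): pos 3,16 vel -2,2 -> not approaching (rel speed -4 <= 0)
Earliest collision: t=1/6 between 0 and 1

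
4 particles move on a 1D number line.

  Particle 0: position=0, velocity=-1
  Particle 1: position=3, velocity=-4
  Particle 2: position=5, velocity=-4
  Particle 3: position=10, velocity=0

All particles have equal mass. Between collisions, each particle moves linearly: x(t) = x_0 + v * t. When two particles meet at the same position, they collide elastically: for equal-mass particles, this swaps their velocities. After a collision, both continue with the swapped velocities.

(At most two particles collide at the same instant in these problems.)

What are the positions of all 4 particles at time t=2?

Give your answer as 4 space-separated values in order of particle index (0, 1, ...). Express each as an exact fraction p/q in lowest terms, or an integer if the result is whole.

Collision at t=1: particles 0 and 1 swap velocities; positions: p0=-1 p1=-1 p2=1 p3=10; velocities now: v0=-4 v1=-1 v2=-4 v3=0
Collision at t=5/3: particles 1 and 2 swap velocities; positions: p0=-11/3 p1=-5/3 p2=-5/3 p3=10; velocities now: v0=-4 v1=-4 v2=-1 v3=0
Advance to t=2 (no further collisions before then); velocities: v0=-4 v1=-4 v2=-1 v3=0; positions = -5 -3 -2 10

Answer: -5 -3 -2 10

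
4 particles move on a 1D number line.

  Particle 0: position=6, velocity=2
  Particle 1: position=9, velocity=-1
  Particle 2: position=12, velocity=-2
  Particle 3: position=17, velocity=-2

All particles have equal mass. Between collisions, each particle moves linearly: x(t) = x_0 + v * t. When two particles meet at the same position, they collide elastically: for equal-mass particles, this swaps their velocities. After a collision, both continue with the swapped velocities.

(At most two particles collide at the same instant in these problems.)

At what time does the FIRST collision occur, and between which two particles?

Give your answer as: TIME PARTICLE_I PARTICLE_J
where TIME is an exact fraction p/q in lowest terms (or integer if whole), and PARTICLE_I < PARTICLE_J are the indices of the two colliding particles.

Answer: 1 0 1

Derivation:
Pair (0,1): pos 6,9 vel 2,-1 -> gap=3, closing at 3/unit, collide at t=1
Pair (1,2): pos 9,12 vel -1,-2 -> gap=3, closing at 1/unit, collide at t=3
Pair (2,3): pos 12,17 vel -2,-2 -> not approaching (rel speed 0 <= 0)
Earliest collision: t=1 between 0 and 1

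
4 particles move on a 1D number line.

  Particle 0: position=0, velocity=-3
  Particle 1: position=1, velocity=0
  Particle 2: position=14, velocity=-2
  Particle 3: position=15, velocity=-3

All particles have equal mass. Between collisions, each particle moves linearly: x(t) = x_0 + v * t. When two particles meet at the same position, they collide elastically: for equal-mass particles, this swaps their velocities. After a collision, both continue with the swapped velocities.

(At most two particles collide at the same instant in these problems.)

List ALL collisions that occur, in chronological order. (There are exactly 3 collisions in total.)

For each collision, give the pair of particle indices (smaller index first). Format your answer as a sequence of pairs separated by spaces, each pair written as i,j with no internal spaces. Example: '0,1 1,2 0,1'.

Answer: 2,3 1,2 2,3

Derivation:
Collision at t=1: particles 2 and 3 swap velocities; positions: p0=-3 p1=1 p2=12 p3=12; velocities now: v0=-3 v1=0 v2=-3 v3=-2
Collision at t=14/3: particles 1 and 2 swap velocities; positions: p0=-14 p1=1 p2=1 p3=14/3; velocities now: v0=-3 v1=-3 v2=0 v3=-2
Collision at t=13/2: particles 2 and 3 swap velocities; positions: p0=-39/2 p1=-9/2 p2=1 p3=1; velocities now: v0=-3 v1=-3 v2=-2 v3=0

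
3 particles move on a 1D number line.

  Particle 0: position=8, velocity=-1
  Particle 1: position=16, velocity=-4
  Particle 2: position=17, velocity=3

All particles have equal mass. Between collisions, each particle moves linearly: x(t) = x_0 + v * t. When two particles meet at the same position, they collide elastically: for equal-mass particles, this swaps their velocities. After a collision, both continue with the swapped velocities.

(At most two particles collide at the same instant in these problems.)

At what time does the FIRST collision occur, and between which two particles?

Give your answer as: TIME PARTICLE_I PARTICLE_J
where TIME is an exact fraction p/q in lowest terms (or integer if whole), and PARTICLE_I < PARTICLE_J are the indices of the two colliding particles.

Pair (0,1): pos 8,16 vel -1,-4 -> gap=8, closing at 3/unit, collide at t=8/3
Pair (1,2): pos 16,17 vel -4,3 -> not approaching (rel speed -7 <= 0)
Earliest collision: t=8/3 between 0 and 1

Answer: 8/3 0 1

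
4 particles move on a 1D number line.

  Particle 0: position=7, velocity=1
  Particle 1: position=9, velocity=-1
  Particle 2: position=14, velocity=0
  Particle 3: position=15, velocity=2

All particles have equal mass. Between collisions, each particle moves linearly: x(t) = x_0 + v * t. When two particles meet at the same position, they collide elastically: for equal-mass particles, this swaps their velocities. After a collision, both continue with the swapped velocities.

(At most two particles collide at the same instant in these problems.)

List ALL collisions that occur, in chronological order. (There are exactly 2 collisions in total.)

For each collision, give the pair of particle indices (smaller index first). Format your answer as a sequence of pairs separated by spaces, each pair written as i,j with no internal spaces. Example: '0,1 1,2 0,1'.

Answer: 0,1 1,2

Derivation:
Collision at t=1: particles 0 and 1 swap velocities; positions: p0=8 p1=8 p2=14 p3=17; velocities now: v0=-1 v1=1 v2=0 v3=2
Collision at t=7: particles 1 and 2 swap velocities; positions: p0=2 p1=14 p2=14 p3=29; velocities now: v0=-1 v1=0 v2=1 v3=2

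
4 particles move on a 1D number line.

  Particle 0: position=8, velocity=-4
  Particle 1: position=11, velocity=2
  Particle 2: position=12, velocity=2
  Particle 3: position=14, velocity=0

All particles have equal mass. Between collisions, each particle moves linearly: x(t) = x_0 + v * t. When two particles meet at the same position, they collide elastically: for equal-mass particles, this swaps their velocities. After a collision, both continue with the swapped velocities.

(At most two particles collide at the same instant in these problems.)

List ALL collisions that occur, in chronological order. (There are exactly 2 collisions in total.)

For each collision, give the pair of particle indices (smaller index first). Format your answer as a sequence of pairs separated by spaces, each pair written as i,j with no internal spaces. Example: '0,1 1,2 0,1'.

Collision at t=1: particles 2 and 3 swap velocities; positions: p0=4 p1=13 p2=14 p3=14; velocities now: v0=-4 v1=2 v2=0 v3=2
Collision at t=3/2: particles 1 and 2 swap velocities; positions: p0=2 p1=14 p2=14 p3=15; velocities now: v0=-4 v1=0 v2=2 v3=2

Answer: 2,3 1,2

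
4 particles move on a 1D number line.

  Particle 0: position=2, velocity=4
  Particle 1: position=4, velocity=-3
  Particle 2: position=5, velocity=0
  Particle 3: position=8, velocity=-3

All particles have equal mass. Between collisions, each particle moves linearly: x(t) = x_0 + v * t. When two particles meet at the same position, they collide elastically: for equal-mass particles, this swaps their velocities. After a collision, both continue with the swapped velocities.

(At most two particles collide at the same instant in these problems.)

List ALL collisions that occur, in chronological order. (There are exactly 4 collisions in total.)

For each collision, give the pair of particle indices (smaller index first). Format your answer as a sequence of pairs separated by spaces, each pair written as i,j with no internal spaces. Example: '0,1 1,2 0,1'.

Collision at t=2/7: particles 0 and 1 swap velocities; positions: p0=22/7 p1=22/7 p2=5 p3=50/7; velocities now: v0=-3 v1=4 v2=0 v3=-3
Collision at t=3/4: particles 1 and 2 swap velocities; positions: p0=7/4 p1=5 p2=5 p3=23/4; velocities now: v0=-3 v1=0 v2=4 v3=-3
Collision at t=6/7: particles 2 and 3 swap velocities; positions: p0=10/7 p1=5 p2=38/7 p3=38/7; velocities now: v0=-3 v1=0 v2=-3 v3=4
Collision at t=1: particles 1 and 2 swap velocities; positions: p0=1 p1=5 p2=5 p3=6; velocities now: v0=-3 v1=-3 v2=0 v3=4

Answer: 0,1 1,2 2,3 1,2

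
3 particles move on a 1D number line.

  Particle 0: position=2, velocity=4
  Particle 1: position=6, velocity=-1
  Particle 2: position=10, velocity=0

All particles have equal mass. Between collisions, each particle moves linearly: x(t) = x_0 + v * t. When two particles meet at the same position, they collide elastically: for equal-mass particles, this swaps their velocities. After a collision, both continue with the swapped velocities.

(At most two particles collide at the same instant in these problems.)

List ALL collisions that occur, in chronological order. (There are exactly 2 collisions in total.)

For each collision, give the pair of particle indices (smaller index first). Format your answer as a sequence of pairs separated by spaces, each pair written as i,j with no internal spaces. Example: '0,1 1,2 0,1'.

Collision at t=4/5: particles 0 and 1 swap velocities; positions: p0=26/5 p1=26/5 p2=10; velocities now: v0=-1 v1=4 v2=0
Collision at t=2: particles 1 and 2 swap velocities; positions: p0=4 p1=10 p2=10; velocities now: v0=-1 v1=0 v2=4

Answer: 0,1 1,2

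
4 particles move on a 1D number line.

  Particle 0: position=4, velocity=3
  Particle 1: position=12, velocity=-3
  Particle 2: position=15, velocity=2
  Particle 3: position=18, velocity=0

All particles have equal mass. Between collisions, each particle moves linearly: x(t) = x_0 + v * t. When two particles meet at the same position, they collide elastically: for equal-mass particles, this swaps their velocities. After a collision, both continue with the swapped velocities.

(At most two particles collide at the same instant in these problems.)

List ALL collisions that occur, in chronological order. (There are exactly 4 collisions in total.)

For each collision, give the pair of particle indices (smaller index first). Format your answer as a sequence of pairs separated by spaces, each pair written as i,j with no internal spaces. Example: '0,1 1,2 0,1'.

Collision at t=4/3: particles 0 and 1 swap velocities; positions: p0=8 p1=8 p2=53/3 p3=18; velocities now: v0=-3 v1=3 v2=2 v3=0
Collision at t=3/2: particles 2 and 3 swap velocities; positions: p0=15/2 p1=17/2 p2=18 p3=18; velocities now: v0=-3 v1=3 v2=0 v3=2
Collision at t=14/3: particles 1 and 2 swap velocities; positions: p0=-2 p1=18 p2=18 p3=73/3; velocities now: v0=-3 v1=0 v2=3 v3=2
Collision at t=11: particles 2 and 3 swap velocities; positions: p0=-21 p1=18 p2=37 p3=37; velocities now: v0=-3 v1=0 v2=2 v3=3

Answer: 0,1 2,3 1,2 2,3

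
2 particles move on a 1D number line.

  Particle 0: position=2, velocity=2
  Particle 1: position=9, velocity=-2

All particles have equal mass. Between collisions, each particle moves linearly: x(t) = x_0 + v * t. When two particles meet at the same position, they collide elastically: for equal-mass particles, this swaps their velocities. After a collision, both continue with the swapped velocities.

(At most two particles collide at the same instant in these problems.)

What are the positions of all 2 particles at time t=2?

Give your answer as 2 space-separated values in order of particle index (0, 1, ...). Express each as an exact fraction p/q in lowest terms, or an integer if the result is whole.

Answer: 5 6

Derivation:
Collision at t=7/4: particles 0 and 1 swap velocities; positions: p0=11/2 p1=11/2; velocities now: v0=-2 v1=2
Advance to t=2 (no further collisions before then); velocities: v0=-2 v1=2; positions = 5 6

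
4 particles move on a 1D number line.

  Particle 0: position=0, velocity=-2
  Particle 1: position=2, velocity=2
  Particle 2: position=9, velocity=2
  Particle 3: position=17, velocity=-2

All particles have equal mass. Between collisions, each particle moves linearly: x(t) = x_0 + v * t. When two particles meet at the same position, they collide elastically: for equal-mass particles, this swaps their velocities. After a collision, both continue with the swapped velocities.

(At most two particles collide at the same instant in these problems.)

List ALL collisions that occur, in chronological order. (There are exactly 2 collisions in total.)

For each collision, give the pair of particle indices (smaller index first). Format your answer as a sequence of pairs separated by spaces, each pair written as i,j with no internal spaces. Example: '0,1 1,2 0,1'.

Collision at t=2: particles 2 and 3 swap velocities; positions: p0=-4 p1=6 p2=13 p3=13; velocities now: v0=-2 v1=2 v2=-2 v3=2
Collision at t=15/4: particles 1 and 2 swap velocities; positions: p0=-15/2 p1=19/2 p2=19/2 p3=33/2; velocities now: v0=-2 v1=-2 v2=2 v3=2

Answer: 2,3 1,2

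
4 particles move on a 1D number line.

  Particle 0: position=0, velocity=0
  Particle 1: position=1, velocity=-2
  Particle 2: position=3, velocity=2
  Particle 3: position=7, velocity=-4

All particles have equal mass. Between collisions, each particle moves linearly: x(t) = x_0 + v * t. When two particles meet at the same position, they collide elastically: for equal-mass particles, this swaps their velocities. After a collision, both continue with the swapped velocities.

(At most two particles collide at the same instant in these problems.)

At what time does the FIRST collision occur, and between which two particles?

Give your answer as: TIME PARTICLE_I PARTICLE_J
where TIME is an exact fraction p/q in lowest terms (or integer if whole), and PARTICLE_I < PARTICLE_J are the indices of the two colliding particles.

Answer: 1/2 0 1

Derivation:
Pair (0,1): pos 0,1 vel 0,-2 -> gap=1, closing at 2/unit, collide at t=1/2
Pair (1,2): pos 1,3 vel -2,2 -> not approaching (rel speed -4 <= 0)
Pair (2,3): pos 3,7 vel 2,-4 -> gap=4, closing at 6/unit, collide at t=2/3
Earliest collision: t=1/2 between 0 and 1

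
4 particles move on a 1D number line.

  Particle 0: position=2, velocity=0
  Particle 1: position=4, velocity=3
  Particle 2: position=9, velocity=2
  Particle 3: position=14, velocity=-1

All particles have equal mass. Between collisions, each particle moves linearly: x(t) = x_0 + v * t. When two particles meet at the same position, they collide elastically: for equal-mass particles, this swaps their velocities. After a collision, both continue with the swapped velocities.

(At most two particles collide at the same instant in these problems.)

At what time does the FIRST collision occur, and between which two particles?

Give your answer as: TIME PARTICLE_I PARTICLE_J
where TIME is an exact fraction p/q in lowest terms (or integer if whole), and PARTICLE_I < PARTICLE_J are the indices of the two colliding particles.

Answer: 5/3 2 3

Derivation:
Pair (0,1): pos 2,4 vel 0,3 -> not approaching (rel speed -3 <= 0)
Pair (1,2): pos 4,9 vel 3,2 -> gap=5, closing at 1/unit, collide at t=5
Pair (2,3): pos 9,14 vel 2,-1 -> gap=5, closing at 3/unit, collide at t=5/3
Earliest collision: t=5/3 between 2 and 3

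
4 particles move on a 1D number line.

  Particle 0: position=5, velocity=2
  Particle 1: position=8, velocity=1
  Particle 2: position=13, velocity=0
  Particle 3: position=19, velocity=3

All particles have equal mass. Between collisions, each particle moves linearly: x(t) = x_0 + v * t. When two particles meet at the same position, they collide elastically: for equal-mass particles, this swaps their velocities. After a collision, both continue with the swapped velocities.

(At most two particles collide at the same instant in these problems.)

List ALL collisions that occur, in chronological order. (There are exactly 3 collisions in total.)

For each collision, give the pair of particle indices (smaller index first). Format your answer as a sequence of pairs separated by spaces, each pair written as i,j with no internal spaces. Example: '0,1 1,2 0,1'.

Answer: 0,1 1,2 0,1

Derivation:
Collision at t=3: particles 0 and 1 swap velocities; positions: p0=11 p1=11 p2=13 p3=28; velocities now: v0=1 v1=2 v2=0 v3=3
Collision at t=4: particles 1 and 2 swap velocities; positions: p0=12 p1=13 p2=13 p3=31; velocities now: v0=1 v1=0 v2=2 v3=3
Collision at t=5: particles 0 and 1 swap velocities; positions: p0=13 p1=13 p2=15 p3=34; velocities now: v0=0 v1=1 v2=2 v3=3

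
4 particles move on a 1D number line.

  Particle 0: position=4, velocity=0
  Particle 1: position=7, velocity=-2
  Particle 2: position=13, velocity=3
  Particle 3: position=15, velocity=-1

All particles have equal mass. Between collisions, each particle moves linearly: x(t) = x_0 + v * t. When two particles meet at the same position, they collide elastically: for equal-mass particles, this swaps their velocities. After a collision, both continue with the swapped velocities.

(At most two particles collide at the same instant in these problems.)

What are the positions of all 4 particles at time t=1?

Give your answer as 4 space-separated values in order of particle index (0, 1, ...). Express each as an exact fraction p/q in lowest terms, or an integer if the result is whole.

Answer: 4 5 14 16

Derivation:
Collision at t=1/2: particles 2 and 3 swap velocities; positions: p0=4 p1=6 p2=29/2 p3=29/2; velocities now: v0=0 v1=-2 v2=-1 v3=3
Advance to t=1 (no further collisions before then); velocities: v0=0 v1=-2 v2=-1 v3=3; positions = 4 5 14 16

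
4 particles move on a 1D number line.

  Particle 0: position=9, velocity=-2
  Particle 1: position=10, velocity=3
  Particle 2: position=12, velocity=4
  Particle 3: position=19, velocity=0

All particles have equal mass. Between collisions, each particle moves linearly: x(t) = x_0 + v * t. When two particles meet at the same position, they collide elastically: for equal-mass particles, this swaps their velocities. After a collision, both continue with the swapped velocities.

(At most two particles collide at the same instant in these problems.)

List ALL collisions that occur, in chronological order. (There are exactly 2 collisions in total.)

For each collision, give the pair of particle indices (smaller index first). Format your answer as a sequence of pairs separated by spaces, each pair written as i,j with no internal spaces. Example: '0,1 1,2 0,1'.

Collision at t=7/4: particles 2 and 3 swap velocities; positions: p0=11/2 p1=61/4 p2=19 p3=19; velocities now: v0=-2 v1=3 v2=0 v3=4
Collision at t=3: particles 1 and 2 swap velocities; positions: p0=3 p1=19 p2=19 p3=24; velocities now: v0=-2 v1=0 v2=3 v3=4

Answer: 2,3 1,2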